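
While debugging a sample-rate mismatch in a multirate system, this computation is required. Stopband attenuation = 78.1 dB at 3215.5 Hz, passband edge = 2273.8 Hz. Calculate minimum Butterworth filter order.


Butterworth filter order formula:
n = log10(10^(A/10) - 1) / (2 * log10(f_stop/f_pass))
10^(78.1/10) - 1 = 64565421.9035
f_stop/f_pass = 3215.5 / 2273.8 = 1.4142
n = 25.9475 -> ceil = 26

26


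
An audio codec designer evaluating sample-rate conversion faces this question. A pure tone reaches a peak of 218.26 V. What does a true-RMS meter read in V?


RMS voltage for a sinusoidal waveform:
V_rms = V_peak / sqrt(2)
      = 218.26 / 1.414214
      = 154.333 V

154.333 V


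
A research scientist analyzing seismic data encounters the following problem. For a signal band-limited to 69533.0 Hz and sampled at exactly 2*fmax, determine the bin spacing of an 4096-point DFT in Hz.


Step 1 — Nyquist sampling rate:
fs = 2 * fmax = 2 * 69533.0 = 139066.0 Hz

Step 2 — DFT bin spacing:
df = fs / N = 139066.0 / 4096 = 33.9517 Hz

33.9517 Hz


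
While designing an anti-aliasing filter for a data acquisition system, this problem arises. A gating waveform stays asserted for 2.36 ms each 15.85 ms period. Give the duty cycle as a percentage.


Duty cycle as a percentage:
DC = (t_on / T) * 100
   = (2.36 / 15.85) * 100
   = 0.148896 * 100
   = 14.89 %

14.89 %


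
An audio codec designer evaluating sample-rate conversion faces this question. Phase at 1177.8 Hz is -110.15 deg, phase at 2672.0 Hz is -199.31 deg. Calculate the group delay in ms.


Group delay from phase difference:
tau = -d(phi)/d(omega)
d(phi) = -89.16 deg = -1.556136 rad
d(omega) = 2*pi*(2672.0 - 1177.8) = 9388.3355 rad/s
tau = -(-1.556136) / 9388.3355
    = 0.1658 ms

0.1658 ms


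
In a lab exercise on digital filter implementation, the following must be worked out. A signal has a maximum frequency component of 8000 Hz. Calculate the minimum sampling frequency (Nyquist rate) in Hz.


The Nyquist rate is twice the maximum frequency component.
fs_min = 2 * fmax
      = 2 * 8000
      = 16000 Hz

16000


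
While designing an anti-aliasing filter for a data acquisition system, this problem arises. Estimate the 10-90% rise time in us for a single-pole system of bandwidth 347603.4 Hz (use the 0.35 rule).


Rise time from bandwidth relationship:
tr = 0.35 / BW
   = 0.35 / 347603.4
   = 1.006894639e-06 s
   = 1.0069 us

1.0069 us


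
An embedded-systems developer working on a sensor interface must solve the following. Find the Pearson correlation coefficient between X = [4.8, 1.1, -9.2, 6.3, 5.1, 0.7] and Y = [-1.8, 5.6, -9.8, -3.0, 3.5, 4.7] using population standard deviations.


Pearson correlation coefficient (population):
r = cov(X,Y) / (std(X) * std(Y))
Mean X = 1.4667, Mean Y = -0.1333
Cov(X,Y) = 15.182222
Std(X) = 5.198932, Std(Y) = 5.383204
r = 0.5425

0.5425


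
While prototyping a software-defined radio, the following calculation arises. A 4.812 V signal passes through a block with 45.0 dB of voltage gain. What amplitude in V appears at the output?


Output voltage from dB gain:
V_out = V_in * 10^(gain_dB / 20)
      = 4.812 * 10^(45.0 / 20)
      = 4.812 * 177.827941
      = 855.7081 V

855.7081 V


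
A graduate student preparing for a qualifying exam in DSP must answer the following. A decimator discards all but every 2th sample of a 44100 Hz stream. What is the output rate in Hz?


Decimation reduces the sample rate:
fs_out = fs_in / M
       = 44100 / 2
       = 22050.0 Hz

22050.0 Hz


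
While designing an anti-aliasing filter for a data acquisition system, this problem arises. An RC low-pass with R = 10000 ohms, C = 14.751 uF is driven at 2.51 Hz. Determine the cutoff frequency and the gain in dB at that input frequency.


Step 1 — cutoff frequency:
fc = 1 / (2*pi*R*C)
C = 14.751 uF = 1.4751e-05 F
fc = 1 / (2*pi*10000*1.4751e-05)
   = 1.07894 Hz

Step 2 — magnitude at f = 2.51 Hz:
|H(f)| = 1 / sqrt(1 + (f/fc)^2)
f/fc = 2.51 / 1.07894 = 2.326357
|H| = 1 / sqrt(1 + 5.411937) = 0.3949166
|H|_dB = 20*log10(0.3949166) = -8.07 dB

fc = 1.07894 Hz; |H(2.51 Hz)| = -8.07 dB


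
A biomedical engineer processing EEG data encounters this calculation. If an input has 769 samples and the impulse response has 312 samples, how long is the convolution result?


Linear convolution output length:
L = N + M - 1
  = 769 + 312 - 1
  = 1080 samples

1080


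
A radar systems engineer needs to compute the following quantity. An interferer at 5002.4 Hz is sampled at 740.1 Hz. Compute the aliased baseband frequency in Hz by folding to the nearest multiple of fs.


Compute the nearest integer multiple of fs to the signal:
n = round(5002.4 / 740.1) = 7
f_alias = |5002.4 - 7 * 740.1|
        = |5002.4 - 5180.7|
        = 178.3 Hz

178.3


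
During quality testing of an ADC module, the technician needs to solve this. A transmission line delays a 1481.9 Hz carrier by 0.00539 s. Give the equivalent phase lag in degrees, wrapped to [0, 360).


Phase shift from frequency and time delay:
phi = 360 * f * t_delay
    = 360 * 1481.9 * 0.00539
    = 2875.48 degrees
    mod 360 = 355.48 degrees

355.48 degrees


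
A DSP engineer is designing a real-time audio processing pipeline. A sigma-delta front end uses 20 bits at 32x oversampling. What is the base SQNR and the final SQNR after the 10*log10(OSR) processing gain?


Step 1 — baseline SQNR at Nyquist:
SQNR_base = 6.02*N + 1.76
          = 6.02*20 + 1.76
          = 122.16 dB

Step 2 — oversampling processing gain:
G = 10*log10(OSR) = 10*log10(32) = 15.05 dB

Step 3 — total:
SQNR_total = 122.16 + 15.05 = 137.21 dB

Base SQNR = 122.16 dB; oversampled SQNR = 137.21 dB


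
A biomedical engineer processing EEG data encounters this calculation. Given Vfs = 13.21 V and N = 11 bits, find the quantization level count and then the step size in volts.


Step 1 — number of quantization levels:
L = 2^N = 2^11 = 2048

Step 2 — LSB step size:
delta = Vfs / L
      = 13.21 / 2048
      = 0.0064502 V

Levels = 2048; step size = 0.0064502 V


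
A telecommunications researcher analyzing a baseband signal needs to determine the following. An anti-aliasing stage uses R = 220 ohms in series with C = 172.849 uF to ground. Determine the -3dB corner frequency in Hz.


Cutoff frequency of a first-order RC filter:
fc = 1 / (2 * pi * R * C)
C = 172.849 uF = 0.000172849 F
fc = 1 / (2 * pi * 220 * 0.000172849)
   = 1 / 0.23892930537535
   = 4.185338 Hz

4.185338 Hz


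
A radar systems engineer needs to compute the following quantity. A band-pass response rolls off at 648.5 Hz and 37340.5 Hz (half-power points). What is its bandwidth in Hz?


Bandwidth is the difference of -3dB frequencies:
BW = f_high - f_low
   = 37340.5 - 648.5
   = 36692.0 Hz

36692.0 Hz


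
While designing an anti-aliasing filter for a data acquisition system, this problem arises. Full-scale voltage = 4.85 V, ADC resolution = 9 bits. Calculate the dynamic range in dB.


Dynamic range from full-scale to LSB:
V_min = V_max / 2^bits = 4.85 / 2^9
DR = 20 * log10(V_max / V_min)
   = 20 * log10(2^9)
   = 20 * 9 * log10(2)
   = 54.19 dB

54.19 dB


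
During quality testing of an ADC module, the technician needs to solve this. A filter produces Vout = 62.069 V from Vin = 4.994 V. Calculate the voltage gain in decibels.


Voltage gain in dB:
G = 20 * log10(Vout / Vin)
  = 20 * log10(62.069 / 4.994)
  = 20 * log10(12.428714)
  = 20 * 1.094426
  = 21.89 dB

21.89 dB


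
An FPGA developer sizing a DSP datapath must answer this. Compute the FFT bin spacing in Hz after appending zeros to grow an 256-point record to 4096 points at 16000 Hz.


Frequency resolution after zero-padding:
N_padded = 256 * 16 = 4096
df = fs / N_padded
   = 16000 / 4096
   = 3.9062 Hz

3.9062 Hz


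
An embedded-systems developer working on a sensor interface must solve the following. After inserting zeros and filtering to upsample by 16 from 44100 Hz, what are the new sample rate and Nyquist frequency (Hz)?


Step 1 — output sample rate after interpolation by L:
fs_out = L * fs_in = 16 * 44100 = 705600 Hz

Step 2 — Nyquist frequency of the output stream:
f_Nyq = fs_out / 2 = 705600 / 2 = 352800.0 Hz

fs_out = 705600 Hz; f_Nyquist = 352800.0 Hz


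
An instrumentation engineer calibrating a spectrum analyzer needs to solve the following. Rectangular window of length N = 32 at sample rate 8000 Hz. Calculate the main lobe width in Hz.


Main lobe width for a rectangular window:
Width = 2 * fs / N
      = 2 * 8000 / 32
      = 16000 / 32
      = 500.0 Hz

500.0 Hz


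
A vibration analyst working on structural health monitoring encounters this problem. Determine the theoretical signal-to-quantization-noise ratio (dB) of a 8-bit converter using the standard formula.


Theoretical SNR for a full-scale sinusoid:
SNR = 6.02 * N + 1.76
    = 6.02 * 8 + 1.76
    = 48.16 + 1.76
    = 49.92 dB

49.92 dB


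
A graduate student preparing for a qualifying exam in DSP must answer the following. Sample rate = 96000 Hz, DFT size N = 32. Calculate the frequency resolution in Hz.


DFT frequency resolution:
df = fs / N
   = 96000 / 32
   = 3000.0 Hz

3000.0 Hz


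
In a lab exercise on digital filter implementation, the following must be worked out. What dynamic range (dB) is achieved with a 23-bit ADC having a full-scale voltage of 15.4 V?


Dynamic range from full-scale to LSB:
V_min = V_max / 2^bits = 15.4 / 2^23
DR = 20 * log10(V_max / V_min)
   = 20 * log10(2^23)
   = 20 * 23 * log10(2)
   = 138.47 dB

138.47 dB


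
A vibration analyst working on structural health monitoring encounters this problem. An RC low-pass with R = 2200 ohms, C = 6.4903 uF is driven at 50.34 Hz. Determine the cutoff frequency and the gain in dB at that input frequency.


Step 1 — cutoff frequency:
fc = 1 / (2*pi*R*C)
C = 6.4903 uF = 6.4903e-06 F
fc = 1 / (2*pi*2200*6.4903e-06)
   = 11.1464 Hz

Step 2 — magnitude at f = 50.34 Hz:
|H(f)| = 1 / sqrt(1 + (f/fc)^2)
f/fc = 50.34 / 11.1464 = 4.516256
|H| = 1 / sqrt(1 + 20.396568) = 0.2161862
|H|_dB = 20*log10(0.2161862) = -13.3 dB

fc = 11.1464 Hz; |H(50.34 Hz)| = -13.3 dB


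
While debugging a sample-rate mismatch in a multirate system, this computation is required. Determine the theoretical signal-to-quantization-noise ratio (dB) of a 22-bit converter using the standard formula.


Theoretical SNR for a full-scale sinusoid:
SNR = 6.02 * N + 1.76
    = 6.02 * 22 + 1.76
    = 132.44 + 1.76
    = 134.2 dB

134.2 dB


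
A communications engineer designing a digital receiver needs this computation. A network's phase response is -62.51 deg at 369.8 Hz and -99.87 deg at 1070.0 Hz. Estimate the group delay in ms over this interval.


Group delay from phase difference:
tau = -d(phi)/d(omega)
d(phi) = -37.36 deg = -0.652055 rad
d(omega) = 2*pi*(1070.0 - 369.8) = 4399.4864 rad/s
tau = -(-0.652055) / 4399.4864
    = 0.1482 ms

0.1482 ms


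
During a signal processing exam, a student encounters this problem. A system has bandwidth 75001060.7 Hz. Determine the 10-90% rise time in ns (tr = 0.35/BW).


Rise time from bandwidth relationship:
tr = 0.35 / BW
   = 0.35 / 75001060.7
   = 4.666600668e-09 s
   = 4.6666 ns

4.6666 ns


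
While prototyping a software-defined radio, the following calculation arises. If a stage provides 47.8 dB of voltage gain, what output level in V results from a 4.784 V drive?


Output voltage from dB gain:
V_out = V_in * 10^(gain_dB / 20)
      = 4.784 * 10^(47.8 / 20)
      = 4.784 * 245.470892
      = 1174.3327 V

1174.3327 V


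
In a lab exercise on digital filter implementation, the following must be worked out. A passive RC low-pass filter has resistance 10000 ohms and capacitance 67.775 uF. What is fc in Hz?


Cutoff frequency of a first-order RC filter:
fc = 1 / (2 * pi * R * C)
C = 67.775 uF = 6.7775e-05 F
fc = 1 / (2 * pi * 10000 * 6.7775e-05)
   = 1 / 4.258428841941
   = 0.234828 Hz

0.234828 Hz


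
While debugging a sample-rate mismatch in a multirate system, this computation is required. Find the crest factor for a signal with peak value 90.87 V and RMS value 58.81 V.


Crest factor is the ratio of peak to RMS:
CF = V_peak / V_rms
   = 90.87 / 58.81
   = 1.5451

1.5451


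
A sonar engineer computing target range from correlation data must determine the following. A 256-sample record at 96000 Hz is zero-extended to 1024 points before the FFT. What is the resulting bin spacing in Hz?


Frequency resolution after zero-padding:
N_padded = 256 * 4 = 1024
df = fs / N_padded
   = 96000 / 1024
   = 93.75 Hz

93.75 Hz


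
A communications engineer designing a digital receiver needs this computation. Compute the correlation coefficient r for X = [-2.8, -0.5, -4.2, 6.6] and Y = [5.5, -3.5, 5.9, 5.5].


Pearson correlation coefficient (population):
r = cov(X,Y) / (std(X) * std(Y))
Mean X = -0.225, Mean Y = 3.35
Cov(X,Y) = 0.22125
Std(X) = 4.155945, Std(Y) = 3.958219
r = 0.0134

0.0134


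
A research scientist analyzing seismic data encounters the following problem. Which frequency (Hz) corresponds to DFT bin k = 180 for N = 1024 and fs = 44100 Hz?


Frequency of DFT bin k:
f_k = k * fs / N
    = 180 * 44100 / 1024
    = 7938000 / 1024
    = 7751.953 Hz

7751.953 Hz


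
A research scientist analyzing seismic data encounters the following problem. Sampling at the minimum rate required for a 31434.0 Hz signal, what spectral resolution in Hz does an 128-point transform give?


Step 1 — Nyquist sampling rate:
fs = 2 * fmax = 2 * 31434.0 = 62868.0 Hz

Step 2 — DFT bin spacing:
df = fs / N = 62868.0 / 128 = 491.1562 Hz

491.1562 Hz


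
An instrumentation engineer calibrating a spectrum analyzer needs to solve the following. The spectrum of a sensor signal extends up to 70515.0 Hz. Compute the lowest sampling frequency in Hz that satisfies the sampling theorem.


The Nyquist rate is twice the maximum frequency component.
fs_min = 2 * fmax
      = 2 * 70515.0
      = 141030.0 Hz

141030.0


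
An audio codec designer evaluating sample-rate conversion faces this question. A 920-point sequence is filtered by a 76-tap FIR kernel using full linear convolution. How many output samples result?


Linear convolution output length:
L = N + M - 1
  = 920 + 76 - 1
  = 995 samples

995


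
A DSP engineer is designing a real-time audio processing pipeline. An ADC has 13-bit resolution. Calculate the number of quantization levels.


Number of quantization levels = 2^N
= 2^13
= 8192

8192


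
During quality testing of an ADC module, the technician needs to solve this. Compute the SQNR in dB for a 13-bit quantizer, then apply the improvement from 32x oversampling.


Step 1 — baseline SQNR at Nyquist:
SQNR_base = 6.02*N + 1.76
          = 6.02*13 + 1.76
          = 80.02 dB

Step 2 — oversampling processing gain:
G = 10*log10(OSR) = 10*log10(32) = 15.05 dB

Step 3 — total:
SQNR_total = 80.02 + 15.05 = 95.07 dB

Base SQNR = 80.02 dB; oversampled SQNR = 95.07 dB


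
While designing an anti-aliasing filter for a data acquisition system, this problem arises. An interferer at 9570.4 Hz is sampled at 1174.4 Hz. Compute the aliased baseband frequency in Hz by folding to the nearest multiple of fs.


Compute the nearest integer multiple of fs to the signal:
n = round(9570.4 / 1174.4) = 8
f_alias = |9570.4 - 8 * 1174.4|
        = |9570.4 - 9395.2|
        = 175.2 Hz

175.2


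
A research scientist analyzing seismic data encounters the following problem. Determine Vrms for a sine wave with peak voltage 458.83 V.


RMS voltage for a sinusoidal waveform:
V_rms = V_peak / sqrt(2)
      = 458.83 / 1.414214
      = 324.442 V

324.442 V


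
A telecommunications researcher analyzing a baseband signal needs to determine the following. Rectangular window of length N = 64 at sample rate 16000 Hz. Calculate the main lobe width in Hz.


Main lobe width for a rectangular window:
Width = 2 * fs / N
      = 2 * 16000 / 64
      = 32000 / 64
      = 500.0 Hz

500.0 Hz


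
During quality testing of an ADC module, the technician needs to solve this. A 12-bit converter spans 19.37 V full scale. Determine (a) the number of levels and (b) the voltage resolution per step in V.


Step 1 — number of quantization levels:
L = 2^N = 2^12 = 4096

Step 2 — LSB step size:
delta = Vfs / L
      = 19.37 / 4096
      = 0.004729 V

Levels = 4096; step size = 0.004729 V


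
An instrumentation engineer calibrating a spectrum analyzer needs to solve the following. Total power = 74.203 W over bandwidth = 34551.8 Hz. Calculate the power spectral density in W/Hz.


Power spectral density:
PSD = P / BW
    = 74.203 / 34551.8
    = 0.00214759 W/Hz

0.00214759 W/Hz


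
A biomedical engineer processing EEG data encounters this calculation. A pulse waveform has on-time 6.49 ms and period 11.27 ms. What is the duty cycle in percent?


Duty cycle as a percentage:
DC = (t_on / T) * 100
   = (6.49 / 11.27) * 100
   = 0.575865 * 100
   = 57.59 %

57.59 %


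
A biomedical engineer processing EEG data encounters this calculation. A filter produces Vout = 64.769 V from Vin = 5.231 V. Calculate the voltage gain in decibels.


Voltage gain in dB:
G = 20 * log10(Vout / Vin)
  = 20 * log10(64.769 / 5.231)
  = 20 * log10(12.381763)
  = 20 * 1.092782
  = 21.86 dB

21.86 dB


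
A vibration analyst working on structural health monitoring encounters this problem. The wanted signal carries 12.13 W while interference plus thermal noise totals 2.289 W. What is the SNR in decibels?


SNR in decibels:
SNR = 10 * log10(Ps / Pn)
    = 10 * log10(12.13 / 2.289)
    = 10 * log10(5.2993)
    = 10 * 0.7242
    = 7.24 dB

7.24 dB


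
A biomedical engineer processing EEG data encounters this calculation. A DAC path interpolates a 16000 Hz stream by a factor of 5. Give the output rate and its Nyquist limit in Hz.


Step 1 — output sample rate after interpolation by L:
fs_out = L * fs_in = 5 * 16000 = 80000 Hz

Step 2 — Nyquist frequency of the output stream:
f_Nyq = fs_out / 2 = 80000 / 2 = 40000.0 Hz

fs_out = 80000 Hz; f_Nyquist = 40000.0 Hz


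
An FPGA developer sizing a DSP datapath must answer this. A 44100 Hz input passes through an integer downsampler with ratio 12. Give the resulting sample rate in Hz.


Decimation reduces the sample rate:
fs_out = fs_in / M
       = 44100 / 12
       = 3675.0 Hz

3675.0 Hz


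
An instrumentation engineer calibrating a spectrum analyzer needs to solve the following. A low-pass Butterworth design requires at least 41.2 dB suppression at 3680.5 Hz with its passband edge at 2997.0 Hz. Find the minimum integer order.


Butterworth filter order formula:
n = log10(10^(A/10) - 1) / (2 * log10(f_stop/f_pass))
10^(41.2/10) - 1 = 13181.5674
f_stop/f_pass = 3680.5 / 2997.0 = 1.2281
n = 23.0888 -> ceil = 24

24


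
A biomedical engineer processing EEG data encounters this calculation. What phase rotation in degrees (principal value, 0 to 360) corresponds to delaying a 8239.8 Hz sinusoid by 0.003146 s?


Phase shift from frequency and time delay:
phi = 360 * f * t_delay
    = 360 * 8239.8 * 0.003146
    = 9332.07 degrees
    mod 360 = 332.07 degrees

332.07 degrees


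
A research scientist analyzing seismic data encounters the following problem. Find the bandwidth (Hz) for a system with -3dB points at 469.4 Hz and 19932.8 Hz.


Bandwidth is the difference of -3dB frequencies:
BW = f_high - f_low
   = 19932.8 - 469.4
   = 19463.4 Hz

19463.4 Hz


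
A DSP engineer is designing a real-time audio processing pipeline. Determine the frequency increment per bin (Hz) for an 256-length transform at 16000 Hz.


DFT frequency resolution:
df = fs / N
   = 16000 / 256
   = 62.5 Hz

62.5 Hz


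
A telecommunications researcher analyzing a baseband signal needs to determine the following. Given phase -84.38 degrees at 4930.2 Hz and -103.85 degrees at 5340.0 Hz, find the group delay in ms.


Group delay from phase difference:
tau = -d(phi)/d(omega)
d(phi) = -19.47 deg = -0.339816 rad
d(omega) = 2*pi*(5340.0 - 4930.2) = 2574.8493 rad/s
tau = -(-0.339816) / 2574.8493
    = 0.132 ms

0.132 ms


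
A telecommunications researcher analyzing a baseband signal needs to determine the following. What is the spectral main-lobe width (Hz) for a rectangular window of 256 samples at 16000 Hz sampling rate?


Main lobe width for a rectangular window:
Width = 2 * fs / N
      = 2 * 16000 / 256
      = 32000 / 256
      = 125.0 Hz

125.0 Hz


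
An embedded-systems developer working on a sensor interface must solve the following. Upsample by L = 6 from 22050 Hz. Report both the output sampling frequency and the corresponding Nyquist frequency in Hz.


Step 1 — output sample rate after interpolation by L:
fs_out = L * fs_in = 6 * 22050 = 132300 Hz

Step 2 — Nyquist frequency of the output stream:
f_Nyq = fs_out / 2 = 132300 / 2 = 66150.0 Hz

fs_out = 132300 Hz; f_Nyquist = 66150.0 Hz


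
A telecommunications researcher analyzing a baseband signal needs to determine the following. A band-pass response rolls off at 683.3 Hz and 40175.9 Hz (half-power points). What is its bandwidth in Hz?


Bandwidth is the difference of -3dB frequencies:
BW = f_high - f_low
   = 40175.9 - 683.3
   = 39492.6 Hz

39492.6 Hz


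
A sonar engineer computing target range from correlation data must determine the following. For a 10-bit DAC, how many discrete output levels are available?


Number of quantization levels = 2^N
= 2^10
= 1024

1024


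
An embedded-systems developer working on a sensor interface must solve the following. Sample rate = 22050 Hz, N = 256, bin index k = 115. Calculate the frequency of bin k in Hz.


Frequency of DFT bin k:
f_k = k * fs / N
    = 115 * 22050 / 256
    = 2535750 / 256
    = 9905.273 Hz

9905.273 Hz


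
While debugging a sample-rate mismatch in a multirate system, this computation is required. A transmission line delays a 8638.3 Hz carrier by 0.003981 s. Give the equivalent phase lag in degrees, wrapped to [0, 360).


Phase shift from frequency and time delay:
phi = 360 * f * t_delay
    = 360 * 8638.3 * 0.003981
    = 12380.07 degrees
    mod 360 = 140.07 degrees

140.07 degrees


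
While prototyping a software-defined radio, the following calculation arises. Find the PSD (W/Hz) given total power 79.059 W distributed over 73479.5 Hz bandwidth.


Power spectral density:
PSD = P / BW
    = 79.059 / 73479.5
    = 0.00107593 W/Hz

0.00107593 W/Hz


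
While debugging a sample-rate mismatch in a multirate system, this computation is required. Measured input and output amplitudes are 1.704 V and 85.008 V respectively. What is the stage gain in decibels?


Voltage gain in dB:
G = 20 * log10(Vout / Vin)
  = 20 * log10(85.008 / 1.704)
  = 20 * log10(49.887324)
  = 20 * 1.69799
  = 33.96 dB

33.96 dB


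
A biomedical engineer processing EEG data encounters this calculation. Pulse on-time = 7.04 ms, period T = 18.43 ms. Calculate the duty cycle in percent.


Duty cycle as a percentage:
DC = (t_on / T) * 100
   = (7.04 / 18.43) * 100
   = 0.381986 * 100
   = 38.2 %

38.2 %


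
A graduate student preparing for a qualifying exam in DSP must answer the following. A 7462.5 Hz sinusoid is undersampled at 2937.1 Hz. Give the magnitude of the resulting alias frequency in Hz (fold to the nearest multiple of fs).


Compute the nearest integer multiple of fs to the signal:
n = round(7462.5 / 2937.1) = 3
f_alias = |7462.5 - 3 * 2937.1|
        = |7462.5 - 8811.3|
        = 1348.8 Hz

1348.8


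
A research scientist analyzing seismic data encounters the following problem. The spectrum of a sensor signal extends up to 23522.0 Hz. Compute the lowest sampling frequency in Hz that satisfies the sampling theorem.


The Nyquist rate is twice the maximum frequency component.
fs_min = 2 * fmax
      = 2 * 23522.0
      = 47044.0 Hz

47044.0


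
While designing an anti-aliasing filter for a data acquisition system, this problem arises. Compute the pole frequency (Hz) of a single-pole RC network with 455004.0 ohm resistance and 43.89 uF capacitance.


Cutoff frequency of a first-order RC filter:
fc = 1 / (2 * pi * R * C)
C = 43.89 uF = 4.389e-05 F
fc = 1 / (2 * pi * 455004.0 * 4.389e-05)
   = 1 / 125.47599950112
   = 0.00797 Hz

0.00797 Hz


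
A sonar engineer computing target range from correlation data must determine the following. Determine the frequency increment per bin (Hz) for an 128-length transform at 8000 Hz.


DFT frequency resolution:
df = fs / N
   = 8000 / 128
   = 62.5 Hz

62.5 Hz


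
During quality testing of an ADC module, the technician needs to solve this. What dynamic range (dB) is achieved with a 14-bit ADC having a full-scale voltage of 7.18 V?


Dynamic range from full-scale to LSB:
V_min = V_max / 2^bits = 7.18 / 2^14
DR = 20 * log10(V_max / V_min)
   = 20 * log10(2^14)
   = 20 * 14 * log10(2)
   = 84.29 dB

84.29 dB


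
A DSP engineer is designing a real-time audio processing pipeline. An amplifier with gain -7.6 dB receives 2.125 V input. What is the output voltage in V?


Output voltage from dB gain:
V_out = V_in * 10^(gain_dB / 20)
      = 2.125 * 10^(-7.6 / 20)
      = 2.125 * 0.416869
      = 0.8858 V

0.8858 V


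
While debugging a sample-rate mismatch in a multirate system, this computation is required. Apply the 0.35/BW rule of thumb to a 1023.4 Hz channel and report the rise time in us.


Rise time from bandwidth relationship:
tr = 0.35 / BW
   = 0.35 / 1023.4
   = 0.000341997264 s
   = 341.9973 us

341.9973 us


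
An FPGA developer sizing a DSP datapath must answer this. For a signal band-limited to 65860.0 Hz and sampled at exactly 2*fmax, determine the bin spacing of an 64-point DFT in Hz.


Step 1 — Nyquist sampling rate:
fs = 2 * fmax = 2 * 65860.0 = 131720.0 Hz

Step 2 — DFT bin spacing:
df = fs / N = 131720.0 / 64 = 2058.125 Hz

2058.125 Hz


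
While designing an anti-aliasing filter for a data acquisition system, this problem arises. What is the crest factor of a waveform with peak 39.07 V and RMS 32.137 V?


Crest factor is the ratio of peak to RMS:
CF = V_peak / V_rms
   = 39.07 / 32.137
   = 1.2157

1.2157


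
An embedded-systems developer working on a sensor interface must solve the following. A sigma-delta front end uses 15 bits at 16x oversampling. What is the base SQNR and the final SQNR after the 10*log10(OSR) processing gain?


Step 1 — baseline SQNR at Nyquist:
SQNR_base = 6.02*N + 1.76
          = 6.02*15 + 1.76
          = 92.06 dB

Step 2 — oversampling processing gain:
G = 10*log10(OSR) = 10*log10(16) = 12.04 dB

Step 3 — total:
SQNR_total = 92.06 + 12.04 = 104.1 dB

Base SQNR = 92.06 dB; oversampled SQNR = 104.1 dB


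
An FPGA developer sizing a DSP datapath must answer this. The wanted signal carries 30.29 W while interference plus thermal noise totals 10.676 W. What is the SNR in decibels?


SNR in decibels:
SNR = 10 * log10(Ps / Pn)
    = 10 * log10(30.29 / 10.676)
    = 10 * log10(2.8372)
    = 10 * 0.4529
    = 4.53 dB

4.53 dB


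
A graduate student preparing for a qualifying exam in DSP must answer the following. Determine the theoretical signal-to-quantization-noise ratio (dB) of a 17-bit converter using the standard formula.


Theoretical SNR for a full-scale sinusoid:
SNR = 6.02 * N + 1.76
    = 6.02 * 17 + 1.76
    = 102.34 + 1.76
    = 104.1 dB

104.1 dB


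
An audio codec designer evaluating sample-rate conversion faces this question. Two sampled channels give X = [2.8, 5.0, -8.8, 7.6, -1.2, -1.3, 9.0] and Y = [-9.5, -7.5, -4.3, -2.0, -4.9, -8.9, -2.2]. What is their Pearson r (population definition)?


Pearson correlation coefficient (population):
r = cov(X,Y) / (std(X) * std(Y))
Mean X = 1.8714, Mean Y = -5.6143
Cov(X,Y) = 4.248163
Std(X) = 5.70281, Std(Y) = 2.838726
r = 0.2624

0.2624


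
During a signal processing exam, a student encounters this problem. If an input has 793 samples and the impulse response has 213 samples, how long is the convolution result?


Linear convolution output length:
L = N + M - 1
  = 793 + 213 - 1
  = 1005 samples

1005


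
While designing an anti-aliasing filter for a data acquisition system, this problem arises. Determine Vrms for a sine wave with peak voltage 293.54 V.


RMS voltage for a sinusoidal waveform:
V_rms = V_peak / sqrt(2)
      = 293.54 / 1.414214
      = 207.564 V

207.564 V


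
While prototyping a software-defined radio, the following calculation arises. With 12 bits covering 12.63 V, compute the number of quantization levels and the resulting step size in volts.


Step 1 — number of quantization levels:
L = 2^N = 2^12 = 4096

Step 2 — LSB step size:
delta = Vfs / L
      = 12.63 / 4096
      = 0.0030835 V

Levels = 4096; step size = 0.0030835 V


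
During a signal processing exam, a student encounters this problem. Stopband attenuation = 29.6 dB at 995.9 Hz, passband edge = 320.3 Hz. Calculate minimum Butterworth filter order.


Butterworth filter order formula:
n = log10(10^(A/10) - 1) / (2 * log10(f_stop/f_pass))
10^(29.6/10) - 1 = 911.0108
f_stop/f_pass = 995.9 / 320.3 = 3.1093
n = 3.0036 -> ceil = 4

4


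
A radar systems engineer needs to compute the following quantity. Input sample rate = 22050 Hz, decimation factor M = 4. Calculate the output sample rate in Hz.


Decimation reduces the sample rate:
fs_out = fs_in / M
       = 22050 / 4
       = 5512.5 Hz

5512.5 Hz


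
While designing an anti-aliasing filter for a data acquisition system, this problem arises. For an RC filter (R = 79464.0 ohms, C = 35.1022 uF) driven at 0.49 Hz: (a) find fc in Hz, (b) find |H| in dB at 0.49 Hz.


Step 1 — cutoff frequency:
fc = 1 / (2*pi*R*C)
C = 35.1022 uF = 3.51022e-05 F
fc = 1 / (2*pi*79464.0*3.51022e-05)
   = 0.0570578 Hz

Step 2 — magnitude at f = 0.49 Hz:
|H(f)| = 1 / sqrt(1 + (f/fc)^2)
f/fc = 0.49 / 0.0570578 = 8.587783
|H| = 1 / sqrt(1 + 73.750017) = 0.115663
|H|_dB = 20*log10(0.115663) = -18.74 dB

fc = 0.0570578 Hz; |H(0.49 Hz)| = -18.74 dB


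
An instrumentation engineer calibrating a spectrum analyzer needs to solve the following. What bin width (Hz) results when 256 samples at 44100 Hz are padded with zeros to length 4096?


Frequency resolution after zero-padding:
N_padded = 256 * 16 = 4096
df = fs / N_padded
   = 44100 / 4096
   = 10.7666 Hz

10.7666 Hz


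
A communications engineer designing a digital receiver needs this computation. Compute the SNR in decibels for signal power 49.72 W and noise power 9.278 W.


SNR in decibels:
SNR = 10 * log10(Ps / Pn)
    = 10 * log10(49.72 / 9.278)
    = 10 * log10(5.3589)
    = 10 * 0.7291
    = 7.29 dB

7.29 dB


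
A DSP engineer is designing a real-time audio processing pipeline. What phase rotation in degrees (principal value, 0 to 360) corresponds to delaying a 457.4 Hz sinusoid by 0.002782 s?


Phase shift from frequency and time delay:
phi = 360 * f * t_delay
    = 360 * 457.4 * 0.002782
    = 458.1 degrees
    mod 360 = 98.1 degrees

98.1 degrees


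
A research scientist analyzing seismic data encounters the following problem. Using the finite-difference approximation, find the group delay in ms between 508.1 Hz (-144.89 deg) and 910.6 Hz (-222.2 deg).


Group delay from phase difference:
tau = -d(phi)/d(omega)
d(phi) = -77.31 deg = -1.349314 rad
d(omega) = 2*pi*(910.6 - 508.1) = 2528.9821 rad/s
tau = -(-1.349314) / 2528.9821
    = 0.5335 ms

0.5335 ms


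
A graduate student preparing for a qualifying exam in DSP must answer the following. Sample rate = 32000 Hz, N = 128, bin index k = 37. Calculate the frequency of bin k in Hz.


Frequency of DFT bin k:
f_k = k * fs / N
    = 37 * 32000 / 128
    = 1184000 / 128
    = 9250.0 Hz

9250.0 Hz


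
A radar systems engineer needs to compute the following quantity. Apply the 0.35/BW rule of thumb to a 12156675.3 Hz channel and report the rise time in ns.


Rise time from bandwidth relationship:
tr = 0.35 / BW
   = 0.35 / 12156675.3
   = 2.87907665e-08 s
   = 28.7908 ns

28.7908 ns


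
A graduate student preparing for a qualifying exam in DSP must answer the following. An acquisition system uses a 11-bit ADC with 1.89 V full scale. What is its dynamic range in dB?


Dynamic range from full-scale to LSB:
V_min = V_max / 2^bits = 1.89 / 2^11
DR = 20 * log10(V_max / V_min)
   = 20 * log10(2^11)
   = 20 * 11 * log10(2)
   = 66.23 dB

66.23 dB


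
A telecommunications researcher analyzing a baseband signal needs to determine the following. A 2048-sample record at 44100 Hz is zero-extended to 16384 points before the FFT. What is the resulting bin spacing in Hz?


Frequency resolution after zero-padding:
N_padded = 2048 * 8 = 16384
df = fs / N_padded
   = 44100 / 16384
   = 2.6917 Hz

2.6917 Hz


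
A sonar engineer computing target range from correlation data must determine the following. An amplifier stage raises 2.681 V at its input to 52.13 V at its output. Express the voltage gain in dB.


Voltage gain in dB:
G = 20 * log10(Vout / Vin)
  = 20 * log10(52.13 / 2.681)
  = 20 * log10(19.444237)
  = 20 * 1.288791
  = 25.78 dB

25.78 dB


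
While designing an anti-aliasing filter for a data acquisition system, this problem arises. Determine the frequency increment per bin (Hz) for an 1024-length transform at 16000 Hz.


DFT frequency resolution:
df = fs / N
   = 16000 / 1024
   = 15.625 Hz

15.625 Hz


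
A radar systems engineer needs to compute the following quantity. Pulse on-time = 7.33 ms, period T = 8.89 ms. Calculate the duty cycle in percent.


Duty cycle as a percentage:
DC = (t_on / T) * 100
   = (7.33 / 8.89) * 100
   = 0.824522 * 100
   = 82.45 %

82.45 %


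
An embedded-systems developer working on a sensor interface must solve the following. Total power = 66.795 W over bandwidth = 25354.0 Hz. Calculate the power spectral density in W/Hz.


Power spectral density:
PSD = P / BW
    = 66.795 / 25354.0
    = 0.0026345 W/Hz

0.0026345 W/Hz


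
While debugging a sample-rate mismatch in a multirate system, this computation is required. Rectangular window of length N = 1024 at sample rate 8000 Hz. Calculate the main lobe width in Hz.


Main lobe width for a rectangular window:
Width = 2 * fs / N
      = 2 * 8000 / 1024
      = 16000 / 1024
      = 15.625 Hz

15.625 Hz


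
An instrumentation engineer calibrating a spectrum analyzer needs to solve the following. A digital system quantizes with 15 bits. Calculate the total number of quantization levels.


Number of quantization levels = 2^N
= 2^15
= 32768

32768


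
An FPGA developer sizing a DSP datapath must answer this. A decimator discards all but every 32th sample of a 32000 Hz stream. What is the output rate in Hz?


Decimation reduces the sample rate:
fs_out = fs_in / M
       = 32000 / 32
       = 1000.0 Hz

1000.0 Hz


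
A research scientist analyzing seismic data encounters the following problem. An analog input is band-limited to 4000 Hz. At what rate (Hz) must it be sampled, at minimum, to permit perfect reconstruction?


The Nyquist rate is twice the maximum frequency component.
fs_min = 2 * fmax
      = 2 * 4000
      = 8000 Hz

8000


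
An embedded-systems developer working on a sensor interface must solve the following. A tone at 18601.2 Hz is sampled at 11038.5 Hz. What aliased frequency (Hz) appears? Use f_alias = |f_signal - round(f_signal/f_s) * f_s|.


Compute the nearest integer multiple of fs to the signal:
n = round(18601.2 / 11038.5) = 2
f_alias = |18601.2 - 2 * 11038.5|
        = |18601.2 - 22077.0|
        = 3475.8 Hz

3475.8


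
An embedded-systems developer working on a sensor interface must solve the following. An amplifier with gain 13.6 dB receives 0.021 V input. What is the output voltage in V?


Output voltage from dB gain:
V_out = V_in * 10^(gain_dB / 20)
      = 0.021 * 10^(13.6 / 20)
      = 0.021 * 4.786301
      = 0.1005 V

0.1005 V


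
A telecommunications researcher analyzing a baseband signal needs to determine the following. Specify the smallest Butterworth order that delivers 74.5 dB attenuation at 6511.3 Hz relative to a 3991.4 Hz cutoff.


Butterworth filter order formula:
n = log10(10^(A/10) - 1) / (2 * log10(f_stop/f_pass))
10^(74.5/10) - 1 = 28183828.3126
f_stop/f_pass = 6511.3 / 3991.4 = 1.6313
n = 17.5259 -> ceil = 18

18


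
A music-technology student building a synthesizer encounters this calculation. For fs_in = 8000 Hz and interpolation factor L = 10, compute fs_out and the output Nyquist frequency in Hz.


Step 1 — output sample rate after interpolation by L:
fs_out = L * fs_in = 10 * 8000 = 80000 Hz

Step 2 — Nyquist frequency of the output stream:
f_Nyq = fs_out / 2 = 80000 / 2 = 40000.0 Hz

fs_out = 80000 Hz; f_Nyquist = 40000.0 Hz


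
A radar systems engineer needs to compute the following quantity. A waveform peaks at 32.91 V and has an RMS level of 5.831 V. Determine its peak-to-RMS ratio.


Crest factor is the ratio of peak to RMS:
CF = V_peak / V_rms
   = 32.91 / 5.831
   = 5.644

5.644


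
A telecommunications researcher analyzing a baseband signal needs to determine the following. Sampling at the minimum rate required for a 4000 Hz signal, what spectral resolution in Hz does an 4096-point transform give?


Step 1 — Nyquist sampling rate:
fs = 2 * fmax = 2 * 4000 = 8000 Hz

Step 2 — DFT bin spacing:
df = fs / N = 8000 / 4096 = 1.9531 Hz

1.9531 Hz


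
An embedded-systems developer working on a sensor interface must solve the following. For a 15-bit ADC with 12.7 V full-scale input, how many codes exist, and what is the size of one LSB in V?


Step 1 — number of quantization levels:
L = 2^N = 2^15 = 32768

Step 2 — LSB step size:
delta = Vfs / L
      = 12.7 / 32768
      = 0.00038757 V

Levels = 32768; step size = 0.00038757 V


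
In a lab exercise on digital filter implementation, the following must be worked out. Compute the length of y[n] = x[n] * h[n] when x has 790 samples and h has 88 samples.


Linear convolution output length:
L = N + M - 1
  = 790 + 88 - 1
  = 877 samples

877


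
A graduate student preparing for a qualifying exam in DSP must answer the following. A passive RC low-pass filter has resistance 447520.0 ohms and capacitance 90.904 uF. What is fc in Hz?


Cutoff frequency of a first-order RC filter:
fc = 1 / (2 * pi * R * C)
C = 90.904 uF = 9.0904e-05 F
fc = 1 / (2 * pi * 447520.0 * 9.0904e-05)
   = 1 / 255.60851136437
   = 0.003912 Hz

0.003912 Hz


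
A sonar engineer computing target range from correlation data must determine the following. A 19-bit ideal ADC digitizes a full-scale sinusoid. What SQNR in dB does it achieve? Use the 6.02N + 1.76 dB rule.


Theoretical SNR for a full-scale sinusoid:
SNR = 6.02 * N + 1.76
    = 6.02 * 19 + 1.76
    = 114.38 + 1.76
    = 116.14 dB

116.14 dB


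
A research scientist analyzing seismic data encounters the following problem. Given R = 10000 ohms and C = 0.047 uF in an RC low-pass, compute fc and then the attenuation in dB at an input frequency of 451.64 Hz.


Step 1 — cutoff frequency:
fc = 1 / (2*pi*R*C)
C = 0.047 uF = 4.7e-08 F
fc = 1 / (2*pi*10000*4.7e-08)
   = 338.628 Hz

Step 2 — magnitude at f = 451.64 Hz:
|H(f)| = 1 / sqrt(1 + (f/fc)^2)
f/fc = 451.64 / 338.628 = 1.333735
|H| = 1 / sqrt(1 + 1.778849) = 0.5998843
|H|_dB = 20*log10(0.5998843) = -4.44 dB

fc = 338.628 Hz; |H(451.64 Hz)| = -4.44 dB


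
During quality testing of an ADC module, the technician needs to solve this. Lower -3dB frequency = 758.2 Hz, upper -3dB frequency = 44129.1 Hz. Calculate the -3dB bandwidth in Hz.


Bandwidth is the difference of -3dB frequencies:
BW = f_high - f_low
   = 44129.1 - 758.2
   = 43370.9 Hz

43370.9 Hz


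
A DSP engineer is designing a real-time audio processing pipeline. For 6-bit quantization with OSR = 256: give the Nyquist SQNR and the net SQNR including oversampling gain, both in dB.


Step 1 — baseline SQNR at Nyquist:
SQNR_base = 6.02*N + 1.76
          = 6.02*6 + 1.76
          = 37.88 dB

Step 2 — oversampling processing gain:
G = 10*log10(OSR) = 10*log10(256) = 24.08 dB

Step 3 — total:
SQNR_total = 37.88 + 24.08 = 61.96 dB

Base SQNR = 37.88 dB; oversampled SQNR = 61.96 dB
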